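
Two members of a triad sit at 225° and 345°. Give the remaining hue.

A triad spaces three hues 120° apart.
The full set is {105°, 225°, 345°}.

105°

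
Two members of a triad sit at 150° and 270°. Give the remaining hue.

30°

A triad spaces three hues 120° apart.
The full set is {30°, 150°, 270°}.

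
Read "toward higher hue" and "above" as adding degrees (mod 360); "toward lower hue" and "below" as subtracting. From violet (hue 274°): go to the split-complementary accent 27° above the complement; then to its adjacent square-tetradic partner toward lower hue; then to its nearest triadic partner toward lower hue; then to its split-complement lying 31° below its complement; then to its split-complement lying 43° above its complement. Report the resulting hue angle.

+207° (split-comp 27° ↑): 274 + 207 = 481 → 481 − 360 = 121°
−90° (square ↓): 121 − 90 = 31°
−120° (triadic ↓): 31 − 120 = -89 → -89 + 360 = 271°
+149° (split-comp 31° ↓): 271 + 149 = 420 → 420 − 360 = 60°
+223° (split-comp 43° ↑): 60 + 223 = 283°

283°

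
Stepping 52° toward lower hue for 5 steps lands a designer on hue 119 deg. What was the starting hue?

5 steps of 52° (toward lower hue) give a net shift of −260°.
Start = end − shift: 119 + 260 = 379 → 379 − 360 = 19°

19°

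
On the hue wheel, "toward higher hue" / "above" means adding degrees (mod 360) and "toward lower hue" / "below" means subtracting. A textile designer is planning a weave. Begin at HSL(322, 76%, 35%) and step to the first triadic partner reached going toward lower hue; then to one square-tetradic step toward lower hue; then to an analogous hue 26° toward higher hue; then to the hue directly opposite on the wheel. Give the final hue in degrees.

322 − 120 = 202°   (triadic ↓)
202 − 90 = 112°   (square ↓)
112 + 26 = 138°   (analog 26° ↑)
138 + 180 = 318°   (complement)

318°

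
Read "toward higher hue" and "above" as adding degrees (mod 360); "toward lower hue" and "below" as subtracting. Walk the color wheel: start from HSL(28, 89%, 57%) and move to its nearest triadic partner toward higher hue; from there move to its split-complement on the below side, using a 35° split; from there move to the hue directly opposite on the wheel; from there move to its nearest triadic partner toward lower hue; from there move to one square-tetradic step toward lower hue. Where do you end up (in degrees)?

+120° (triadic ↑): 28 + 120 = 148°
+145° (split-comp 35° ↓): 148 + 145 = 293°
+180° (complement): 293 + 180 = 473 → 473 − 360 = 113°
−120° (triadic ↓): 113 − 120 = -7 → -7 + 360 = 353°
−90° (square ↓): 353 − 90 = 263°

263°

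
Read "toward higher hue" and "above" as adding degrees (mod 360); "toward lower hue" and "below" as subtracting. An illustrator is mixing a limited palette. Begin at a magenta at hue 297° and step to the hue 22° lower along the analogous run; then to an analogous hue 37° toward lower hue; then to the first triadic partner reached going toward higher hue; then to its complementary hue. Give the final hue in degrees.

178°

−22° (analog 22° ↓): 297 − 22 = 275°
−37° (analog 37° ↓): 275 − 37 = 238°
+120° (triadic ↑): 238 + 120 = 358°
+180° (complement): 358 + 180 = 538 → 538 − 360 = 178°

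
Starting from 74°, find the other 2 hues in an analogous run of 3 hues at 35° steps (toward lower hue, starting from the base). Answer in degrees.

Analogous hues sit every 35° along the wheel.
74 − 35 = 39°
74 − 70 = 4°

39° and 4°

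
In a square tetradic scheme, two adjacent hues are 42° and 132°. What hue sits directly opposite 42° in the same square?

222°

A square tetradic scheme places four hues 90° apart; opposite corners are 180° apart.
42 + 180 = 222°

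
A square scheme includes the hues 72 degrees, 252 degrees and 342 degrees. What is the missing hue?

162°

A square tetradic scheme places four hues every 90°.
The full set through 72° is {72°, 162°, 252°, 342°}.
Given {72°, 252°, 342°}, the missing hue is 162°.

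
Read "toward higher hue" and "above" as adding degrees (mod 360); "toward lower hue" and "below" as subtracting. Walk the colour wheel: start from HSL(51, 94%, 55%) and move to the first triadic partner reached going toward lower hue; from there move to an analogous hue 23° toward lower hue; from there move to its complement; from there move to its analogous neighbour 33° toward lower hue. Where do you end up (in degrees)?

51 − 120 = -69 → -69 + 360 = 291°   (triadic ↓)
291 − 23 = 268°   (analog 23° ↓)
268 + 180 = 448 → 448 − 360 = 88°   (complement)
88 − 33 = 55°   (analog 33° ↓)

55°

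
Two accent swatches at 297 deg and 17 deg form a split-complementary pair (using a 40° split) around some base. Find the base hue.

157°

The accents sit 40° either side of the complement, so the complement is their short-arc midpoint on the wheel.
Short-arc midpoint of 297° and 17°: 337°.
Base is 180° from the complement: 337 − 180 = 157°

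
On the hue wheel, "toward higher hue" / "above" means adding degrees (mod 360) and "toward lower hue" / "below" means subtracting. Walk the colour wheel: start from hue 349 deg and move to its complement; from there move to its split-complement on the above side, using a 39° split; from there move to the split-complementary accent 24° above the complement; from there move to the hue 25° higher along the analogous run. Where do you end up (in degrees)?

257°

349 + 180 = 529 → 529 − 360 = 169°   (complement)
169 + 219 = 388 → 388 − 360 = 28°   (split-comp 39° ↑)
28 + 204 = 232°   (split-comp 24° ↑)
232 + 25 = 257°   (analog 25° ↑)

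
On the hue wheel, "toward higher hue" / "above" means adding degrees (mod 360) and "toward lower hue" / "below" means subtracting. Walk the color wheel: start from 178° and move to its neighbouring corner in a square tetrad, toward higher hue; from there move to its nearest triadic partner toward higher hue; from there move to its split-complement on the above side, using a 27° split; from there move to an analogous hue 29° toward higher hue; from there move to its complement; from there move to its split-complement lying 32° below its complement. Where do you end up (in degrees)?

232°

178 + 90 = 268°   (square ↑)
268 + 120 = 388 → 388 − 360 = 28°   (triadic ↑)
28 + 207 = 235°   (split-comp 27° ↑)
235 + 29 = 264°   (analog 29° ↑)
264 + 180 = 444 → 444 − 360 = 84°   (complement)
84 + 148 = 232°   (split-comp 32° ↓)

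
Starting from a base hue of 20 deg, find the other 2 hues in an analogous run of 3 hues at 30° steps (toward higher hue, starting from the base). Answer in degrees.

50° and 80°

20 + 30 = 50°
20 + 60 = 80°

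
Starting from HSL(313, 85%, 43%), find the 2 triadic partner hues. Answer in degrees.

73° and 193°

A triad places three hues 120° apart.
313 + 120 = 433 → 433 − 360 = 73°
313 + 240 = 553 → 553 − 360 = 193°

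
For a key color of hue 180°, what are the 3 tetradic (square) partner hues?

A square tetradic scheme places four hues every 90°.
180 + 90 = 270°
180 + 180 = 360 → 360 − 360 = 0°
180 + 270 = 450 → 450 − 360 = 90°

270°, 0°, 90°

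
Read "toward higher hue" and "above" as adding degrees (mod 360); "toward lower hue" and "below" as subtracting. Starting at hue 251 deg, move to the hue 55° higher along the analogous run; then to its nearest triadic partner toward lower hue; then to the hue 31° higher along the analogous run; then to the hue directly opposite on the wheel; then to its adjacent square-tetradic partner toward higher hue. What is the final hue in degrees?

analog 55° ↑ +55°: 251 + 55 = 306°
triadic ↓ −120°: 306 − 120 = 186°
analog 31° ↑ +31°: 186 + 31 = 217°
complement +180°: 217 + 180 = 397 → 397 − 360 = 37°
square ↑ +90°: 37 + 90 = 127°

127°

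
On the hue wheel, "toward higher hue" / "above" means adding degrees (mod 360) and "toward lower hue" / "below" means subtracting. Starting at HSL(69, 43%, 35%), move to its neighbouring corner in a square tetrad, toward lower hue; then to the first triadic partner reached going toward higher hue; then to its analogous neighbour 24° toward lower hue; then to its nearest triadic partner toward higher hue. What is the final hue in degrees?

69 − 90 = -21 → -21 + 360 = 339°   (square ↓)
339 + 120 = 459 → 459 − 360 = 99°   (triadic ↑)
99 − 24 = 75°   (analog 24° ↓)
75 + 120 = 195°   (triadic ↑)

195°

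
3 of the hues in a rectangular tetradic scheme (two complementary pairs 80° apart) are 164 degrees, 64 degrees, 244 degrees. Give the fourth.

A rectangular tetradic uses two complementary pairs 80° apart: offsets 0°, 80°, 180°, 260°.
Among {64°, 164°, 244°}, 64° and 244° are a 180° pair.
The remaining hue 164° needs its own complement: 164 + 180 = 344°

344°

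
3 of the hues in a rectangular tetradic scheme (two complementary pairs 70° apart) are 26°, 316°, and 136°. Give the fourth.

A rectangular tetradic uses two complementary pairs 70° apart: offsets 0°, 70°, 180°, 250°.
Among {26°, 136°, 316°}, 316° and 136° are a 180° pair.
The remaining hue 26° needs its own complement: 26 + 180 = 206°

206°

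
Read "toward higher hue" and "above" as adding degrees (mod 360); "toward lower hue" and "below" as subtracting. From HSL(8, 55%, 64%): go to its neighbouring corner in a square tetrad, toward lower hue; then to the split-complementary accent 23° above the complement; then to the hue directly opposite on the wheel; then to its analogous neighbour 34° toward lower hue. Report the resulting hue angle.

267°

square ↓ −90°: 8 − 90 = -82 → -82 + 360 = 278°
split-comp 23° ↑ +203°: 278 + 203 = 481 → 481 − 360 = 121°
complement +180°: 121 + 180 = 301°
analog 34° ↓ −34°: 301 − 34 = 267°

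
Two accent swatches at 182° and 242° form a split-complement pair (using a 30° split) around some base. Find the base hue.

The accents sit 30° either side of the complement, so the complement is their short-arc midpoint on the wheel.
Short-arc midpoint of 182° and 242°: 212°.
Base is 180° from the complement: 212 − 180 = 32°

32°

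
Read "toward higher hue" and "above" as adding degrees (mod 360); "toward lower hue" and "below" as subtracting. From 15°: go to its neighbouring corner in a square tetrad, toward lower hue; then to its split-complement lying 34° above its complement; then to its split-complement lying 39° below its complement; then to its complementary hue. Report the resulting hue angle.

100°

square ↓ −90°: 15 − 90 = -75 → -75 + 360 = 285°
split-comp 34° ↑ +214°: 285 + 214 = 499 → 499 − 360 = 139°
split-comp 39° ↓ +141°: 139 + 141 = 280°
complement +180°: 280 + 180 = 460 → 460 − 360 = 100°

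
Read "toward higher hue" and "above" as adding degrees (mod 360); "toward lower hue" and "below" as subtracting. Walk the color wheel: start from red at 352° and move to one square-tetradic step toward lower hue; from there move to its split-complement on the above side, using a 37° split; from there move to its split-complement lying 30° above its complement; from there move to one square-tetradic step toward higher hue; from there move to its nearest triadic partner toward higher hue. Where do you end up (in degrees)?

179°

−90° (square ↓): 352 − 90 = 262°
+217° (split-comp 37° ↑): 262 + 217 = 479 → 479 − 360 = 119°
+210° (split-comp 30° ↑): 119 + 210 = 329°
+90° (square ↑): 329 + 90 = 419 → 419 − 360 = 59°
+120° (triadic ↑): 59 + 120 = 179°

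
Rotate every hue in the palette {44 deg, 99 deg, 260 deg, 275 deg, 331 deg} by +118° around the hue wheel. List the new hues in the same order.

44 + 118 = 162°
99 + 118 = 217°
260 + 118 = 378 → 378 − 360 = 18°
275 + 118 = 393 → 393 − 360 = 33°
331 + 118 = 449 → 449 − 360 = 89°

162°, 217°, 18°, 33°, 89°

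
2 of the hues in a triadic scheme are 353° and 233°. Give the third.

A triad places three hues 120° apart.
The full set through 233° is {113°, 233°, 353°}.
Given {233°, 353°}, the missing hue is 113°.

113°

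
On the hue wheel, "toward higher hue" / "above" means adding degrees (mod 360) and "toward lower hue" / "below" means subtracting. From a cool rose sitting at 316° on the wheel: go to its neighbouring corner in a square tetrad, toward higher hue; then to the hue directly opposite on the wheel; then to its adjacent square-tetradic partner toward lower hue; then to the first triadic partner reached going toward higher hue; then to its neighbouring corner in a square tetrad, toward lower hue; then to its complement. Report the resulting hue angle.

346°

+90° (square ↑): 316 + 90 = 406 → 406 − 360 = 46°
+180° (complement): 46 + 180 = 226°
−90° (square ↓): 226 − 90 = 136°
+120° (triadic ↑): 136 + 120 = 256°
−90° (square ↓): 256 − 90 = 166°
+180° (complement): 166 + 180 = 346°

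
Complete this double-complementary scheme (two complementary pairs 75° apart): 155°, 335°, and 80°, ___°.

260°

A rectangular tetradic uses two complementary pairs 75° apart: offsets 0°, 75°, 180°, 255°.
Among {80°, 155°, 335°}, 335° and 155° are a 180° pair.
The remaining hue 80° needs its own complement: 80 + 180 = 260°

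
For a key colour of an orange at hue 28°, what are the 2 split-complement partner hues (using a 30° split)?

178° and 238°

Split-complementary hues sit 30° either side of the complement.
Complement of 28°: 28 + 180 = 208°
208 − 30 = 178°
208 + 30 = 238°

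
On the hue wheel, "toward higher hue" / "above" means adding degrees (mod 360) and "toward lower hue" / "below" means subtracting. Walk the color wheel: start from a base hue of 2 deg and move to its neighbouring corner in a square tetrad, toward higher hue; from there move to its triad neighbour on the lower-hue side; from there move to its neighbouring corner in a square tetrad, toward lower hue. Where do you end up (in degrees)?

2 + 90 = 92°   (square ↑)
92 − 120 = -28 → -28 + 360 = 332°   (triadic ↓)
332 − 90 = 242°   (square ↓)

242°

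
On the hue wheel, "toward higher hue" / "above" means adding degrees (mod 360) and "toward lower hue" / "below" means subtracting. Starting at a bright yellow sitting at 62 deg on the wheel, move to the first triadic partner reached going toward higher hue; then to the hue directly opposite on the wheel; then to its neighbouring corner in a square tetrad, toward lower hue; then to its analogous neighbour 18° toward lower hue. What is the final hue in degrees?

+120° (triadic ↑): 62 + 120 = 182°
+180° (complement): 182 + 180 = 362 → 362 − 360 = 2°
−90° (square ↓): 2 − 90 = -88 → -88 + 360 = 272°
−18° (analog 18° ↓): 272 − 18 = 254°

254°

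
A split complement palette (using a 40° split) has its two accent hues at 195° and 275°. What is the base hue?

The accents sit 40° either side of the complement, so the complement is their short-arc midpoint on the wheel.
Short-arc midpoint of 195° and 275°: 235°.
Base is 180° from the complement: 235 − 180 = 55°

55°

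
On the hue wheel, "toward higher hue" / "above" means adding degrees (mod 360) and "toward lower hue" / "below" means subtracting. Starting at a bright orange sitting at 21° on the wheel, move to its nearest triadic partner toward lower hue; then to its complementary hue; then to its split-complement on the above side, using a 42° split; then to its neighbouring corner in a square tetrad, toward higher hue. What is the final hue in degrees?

33°

21 − 120 = -99 → -99 + 360 = 261°   (triadic ↓)
261 + 180 = 441 → 441 − 360 = 81°   (complement)
81 + 222 = 303°   (split-comp 42° ↑)
303 + 90 = 393 → 393 − 360 = 33°   (square ↑)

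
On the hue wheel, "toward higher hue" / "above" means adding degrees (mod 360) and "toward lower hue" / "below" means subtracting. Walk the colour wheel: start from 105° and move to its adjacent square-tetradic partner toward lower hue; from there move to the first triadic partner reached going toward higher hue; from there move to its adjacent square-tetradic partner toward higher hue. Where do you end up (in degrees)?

225°

square ↓ −90°: 105 − 90 = 15°
triadic ↑ +120°: 15 + 120 = 135°
square ↑ +90°: 135 + 90 = 225°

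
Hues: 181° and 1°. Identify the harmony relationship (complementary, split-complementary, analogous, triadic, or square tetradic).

complementary

Sort the hues: 1°, 181°.
Successive gaps around the wheel: 180°, 180°.
Two hues 180° apart are complementary.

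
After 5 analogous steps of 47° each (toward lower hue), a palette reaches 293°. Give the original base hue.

5 steps of 47° (toward lower hue) give a net shift of −235°.
Start = end − shift: 293 + 235 = 528 → 528 − 360 = 168°

168°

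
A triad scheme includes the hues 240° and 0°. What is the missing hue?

120°

A triad places three hues 120° apart.
The full set through 0° is {0°, 120°, 240°}.
Given {0°, 240°}, the missing hue is 120°.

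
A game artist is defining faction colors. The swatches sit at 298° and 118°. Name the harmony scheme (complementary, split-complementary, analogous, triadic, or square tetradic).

Sort the hues: 118°, 298°.
Successive gaps around the wheel: 180°, 180°.
Two hues 180° apart are complementary.

complementary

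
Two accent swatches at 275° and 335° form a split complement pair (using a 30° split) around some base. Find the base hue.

The accents sit 30° either side of the complement, so the complement is their short-arc midpoint on the wheel.
Short-arc midpoint of 275° and 335°: 305°.
Base is 180° from the complement: 305 − 180 = 125°

125°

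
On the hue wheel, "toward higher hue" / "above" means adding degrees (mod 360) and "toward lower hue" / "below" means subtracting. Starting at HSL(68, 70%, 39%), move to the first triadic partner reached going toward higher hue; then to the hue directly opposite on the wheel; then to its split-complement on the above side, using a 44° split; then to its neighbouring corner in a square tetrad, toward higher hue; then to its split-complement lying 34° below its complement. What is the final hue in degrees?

+120° (triadic ↑): 68 + 120 = 188°
+180° (complement): 188 + 180 = 368 → 368 − 360 = 8°
+224° (split-comp 44° ↑): 8 + 224 = 232°
+90° (square ↑): 232 + 90 = 322°
+146° (split-comp 34° ↓): 322 + 146 = 468 → 468 − 360 = 108°

108°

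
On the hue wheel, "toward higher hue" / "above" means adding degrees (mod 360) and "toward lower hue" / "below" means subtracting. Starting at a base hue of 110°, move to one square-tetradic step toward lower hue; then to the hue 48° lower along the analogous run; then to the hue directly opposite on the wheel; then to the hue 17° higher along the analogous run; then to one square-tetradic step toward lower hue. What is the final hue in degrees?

79°

110 − 90 = 20°   (square ↓)
20 − 48 = -28 → -28 + 360 = 332°   (analog 48° ↓)
332 + 180 = 512 → 512 − 360 = 152°   (complement)
152 + 17 = 169°   (analog 17° ↑)
169 − 90 = 79°   (square ↓)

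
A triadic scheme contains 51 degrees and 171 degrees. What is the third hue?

A triad spaces three hues 120° apart.
The full set is {51°, 171°, 291°}.

291°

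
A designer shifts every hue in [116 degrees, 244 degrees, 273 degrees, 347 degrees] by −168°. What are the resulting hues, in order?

308°, 76°, 105°, 179°

116 − 168 = -52 → -52 + 360 = 308°
244 − 168 = 76°
273 − 168 = 105°
347 − 168 = 179°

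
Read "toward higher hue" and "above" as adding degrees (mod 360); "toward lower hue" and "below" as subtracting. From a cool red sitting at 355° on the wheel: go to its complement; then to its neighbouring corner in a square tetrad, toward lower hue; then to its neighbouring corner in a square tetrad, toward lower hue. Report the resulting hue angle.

+180° (complement): 355 + 180 = 535 → 535 − 360 = 175°
−90° (square ↓): 175 − 90 = 85°
−90° (square ↓): 85 − 90 = -5 → -5 + 360 = 355°

355°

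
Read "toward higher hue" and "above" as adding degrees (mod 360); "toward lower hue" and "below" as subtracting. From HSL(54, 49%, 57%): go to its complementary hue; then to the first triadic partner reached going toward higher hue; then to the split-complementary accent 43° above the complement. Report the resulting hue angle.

217°

complement +180°: 54 + 180 = 234°
triadic ↑ +120°: 234 + 120 = 354°
split-comp 43° ↑ +223°: 354 + 223 = 577 → 577 − 360 = 217°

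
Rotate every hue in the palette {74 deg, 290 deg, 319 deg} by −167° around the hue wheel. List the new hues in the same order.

74 − 167 = -93 → -93 + 360 = 267°
290 − 167 = 123°
319 − 167 = 152°

267°, 123°, 152°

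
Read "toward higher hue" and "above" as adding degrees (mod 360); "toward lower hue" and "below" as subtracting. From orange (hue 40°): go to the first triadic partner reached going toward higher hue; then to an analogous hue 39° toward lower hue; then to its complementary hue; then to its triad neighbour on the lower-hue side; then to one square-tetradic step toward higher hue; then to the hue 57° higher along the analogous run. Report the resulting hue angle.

328°

+120° (triadic ↑): 40 + 120 = 160°
−39° (analog 39° ↓): 160 − 39 = 121°
+180° (complement): 121 + 180 = 301°
−120° (triadic ↓): 301 − 120 = 181°
+90° (square ↑): 181 + 90 = 271°
+57° (analog 57° ↑): 271 + 57 = 328°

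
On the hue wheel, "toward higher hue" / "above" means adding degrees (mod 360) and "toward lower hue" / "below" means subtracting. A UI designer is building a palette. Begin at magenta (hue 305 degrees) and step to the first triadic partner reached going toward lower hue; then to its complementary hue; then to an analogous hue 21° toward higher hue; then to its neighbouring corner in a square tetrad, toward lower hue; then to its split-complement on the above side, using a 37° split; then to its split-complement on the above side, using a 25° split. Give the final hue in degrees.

305 − 120 = 185°   (triadic ↓)
185 + 180 = 365 → 365 − 360 = 5°   (complement)
5 + 21 = 26°   (analog 21° ↑)
26 − 90 = -64 → -64 + 360 = 296°   (square ↓)
296 + 217 = 513 → 513 − 360 = 153°   (split-comp 37° ↑)
153 + 205 = 358°   (split-comp 25° ↑)

358°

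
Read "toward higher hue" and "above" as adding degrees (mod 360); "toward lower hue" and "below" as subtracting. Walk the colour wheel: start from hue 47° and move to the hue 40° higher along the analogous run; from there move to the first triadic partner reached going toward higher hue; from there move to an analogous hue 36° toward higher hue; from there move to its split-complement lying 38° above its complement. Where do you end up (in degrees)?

analog 40° ↑ +40°: 47 + 40 = 87°
triadic ↑ +120°: 87 + 120 = 207°
analog 36° ↑ +36°: 207 + 36 = 243°
split-comp 38° ↑ +218°: 243 + 218 = 461 → 461 − 360 = 101°

101°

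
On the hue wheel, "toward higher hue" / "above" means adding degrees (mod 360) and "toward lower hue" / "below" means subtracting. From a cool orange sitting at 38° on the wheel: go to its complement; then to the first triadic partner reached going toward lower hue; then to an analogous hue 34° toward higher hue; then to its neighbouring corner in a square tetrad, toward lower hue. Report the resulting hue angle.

42°

38 + 180 = 218°   (complement)
218 − 120 = 98°   (triadic ↓)
98 + 34 = 132°   (analog 34° ↑)
132 − 90 = 42°   (square ↓)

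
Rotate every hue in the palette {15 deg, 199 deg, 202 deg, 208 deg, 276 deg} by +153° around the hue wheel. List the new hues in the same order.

168°, 352°, 355°, 1°, 69°

15 + 153 = 168°
199 + 153 = 352°
202 + 153 = 355°
208 + 153 = 361 → 361 − 360 = 1°
276 + 153 = 429 → 429 − 360 = 69°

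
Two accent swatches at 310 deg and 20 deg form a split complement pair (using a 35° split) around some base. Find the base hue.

The accents sit 35° either side of the complement, so the complement is their short-arc midpoint on the wheel.
Short-arc midpoint of 310° and 20°: 345°.
Base is 180° from the complement: 345 − 180 = 165°

165°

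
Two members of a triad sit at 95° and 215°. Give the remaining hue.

A triad spaces three hues 120° apart.
The full set is {95°, 215°, 335°}.

335°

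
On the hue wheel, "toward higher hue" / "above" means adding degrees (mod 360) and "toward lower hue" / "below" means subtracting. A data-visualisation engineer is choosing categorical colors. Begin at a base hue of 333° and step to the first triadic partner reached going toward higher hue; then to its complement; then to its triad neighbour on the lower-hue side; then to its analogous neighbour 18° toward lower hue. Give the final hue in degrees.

+120° (triadic ↑): 333 + 120 = 453 → 453 − 360 = 93°
+180° (complement): 93 + 180 = 273°
−120° (triadic ↓): 273 − 120 = 153°
−18° (analog 18° ↓): 153 − 18 = 135°

135°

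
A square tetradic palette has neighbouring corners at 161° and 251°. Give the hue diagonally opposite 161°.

A square tetradic scheme places four hues 90° apart; opposite corners are 180° apart.
161 + 180 = 341°

341°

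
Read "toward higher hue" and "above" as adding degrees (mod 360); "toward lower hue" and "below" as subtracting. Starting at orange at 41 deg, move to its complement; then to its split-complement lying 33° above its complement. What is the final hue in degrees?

+180° (complement): 41 + 180 = 221°
+213° (split-comp 33° ↑): 221 + 213 = 434 → 434 − 360 = 74°

74°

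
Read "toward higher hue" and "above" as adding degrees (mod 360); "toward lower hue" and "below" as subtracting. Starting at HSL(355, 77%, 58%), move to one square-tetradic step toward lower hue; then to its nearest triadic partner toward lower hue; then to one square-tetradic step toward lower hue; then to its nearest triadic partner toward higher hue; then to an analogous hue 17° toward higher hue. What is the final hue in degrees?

355 − 90 = 265°   (square ↓)
265 − 120 = 145°   (triadic ↓)
145 − 90 = 55°   (square ↓)
55 + 120 = 175°   (triadic ↑)
175 + 17 = 192°   (analog 17° ↑)

192°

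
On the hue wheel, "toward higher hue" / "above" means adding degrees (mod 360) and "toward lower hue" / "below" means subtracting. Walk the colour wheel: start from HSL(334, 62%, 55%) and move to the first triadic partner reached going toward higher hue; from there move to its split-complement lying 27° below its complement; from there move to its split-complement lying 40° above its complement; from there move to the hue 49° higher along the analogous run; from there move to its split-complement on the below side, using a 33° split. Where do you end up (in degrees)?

303°

334 + 120 = 454 → 454 − 360 = 94°   (triadic ↑)
94 + 153 = 247°   (split-comp 27° ↓)
247 + 220 = 467 → 467 − 360 = 107°   (split-comp 40° ↑)
107 + 49 = 156°   (analog 49° ↑)
156 + 147 = 303°   (split-comp 33° ↓)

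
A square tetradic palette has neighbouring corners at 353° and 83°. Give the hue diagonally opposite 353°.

A square tetradic scheme places four hues 90° apart; opposite corners are 180° apart.
353 + 180 = 533 → 533 − 360 = 173°

173°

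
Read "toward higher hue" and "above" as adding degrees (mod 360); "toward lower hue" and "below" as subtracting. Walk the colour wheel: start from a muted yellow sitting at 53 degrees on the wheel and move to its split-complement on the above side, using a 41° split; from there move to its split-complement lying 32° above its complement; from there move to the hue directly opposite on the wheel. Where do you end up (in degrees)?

53 + 221 = 274°   (split-comp 41° ↑)
274 + 212 = 486 → 486 − 360 = 126°   (split-comp 32° ↑)
126 + 180 = 306°   (complement)

306°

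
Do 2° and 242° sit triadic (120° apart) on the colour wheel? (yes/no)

Angular distance: |2 − 242| = 240; shorter arc = 360 − 240 = 120°.
Triadic (120° apart) requires 120°.

yes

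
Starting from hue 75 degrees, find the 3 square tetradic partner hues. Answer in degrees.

165°, 255° and 345°

A square tetradic scheme places four hues every 90°.
75 + 90 = 165°
75 + 180 = 255°
75 + 270 = 345°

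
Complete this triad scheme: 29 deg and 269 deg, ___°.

A triad places three hues 120° apart.
The full set through 29° is {29°, 149°, 269°}.
Given {29°, 269°}, the missing hue is 149°.

149°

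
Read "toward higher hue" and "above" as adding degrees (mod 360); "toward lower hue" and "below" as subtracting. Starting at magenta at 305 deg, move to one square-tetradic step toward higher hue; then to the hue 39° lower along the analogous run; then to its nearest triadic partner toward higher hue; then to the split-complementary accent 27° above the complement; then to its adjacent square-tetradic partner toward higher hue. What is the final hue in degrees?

53°

305 + 90 = 395 → 395 − 360 = 35°   (square ↑)
35 − 39 = -4 → -4 + 360 = 356°   (analog 39° ↓)
356 + 120 = 476 → 476 − 360 = 116°   (triadic ↑)
116 + 207 = 323°   (split-comp 27° ↑)
323 + 90 = 413 → 413 − 360 = 53°   (square ↑)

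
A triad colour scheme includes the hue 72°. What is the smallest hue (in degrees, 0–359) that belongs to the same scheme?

72°

A triad places three hues 120° apart.
The full set through 72° is {72°, 192°, 312°}.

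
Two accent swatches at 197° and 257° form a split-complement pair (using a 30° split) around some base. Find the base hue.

The accents sit 30° either side of the complement, so the complement is their short-arc midpoint on the wheel.
Short-arc midpoint of 197° and 257°: 227°.
Base is 180° from the complement: 227 − 180 = 47°

47°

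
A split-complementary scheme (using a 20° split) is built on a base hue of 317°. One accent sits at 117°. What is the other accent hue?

157°

Split-complementary hues sit 20° either side of the complement.
Complement of the base 317°: 317 + 180 = 497 → 497 − 360 = 137°
The given accent 117° is 20° one side of 137°; the other accent sits 20° the other side: 137 + 20 = 157°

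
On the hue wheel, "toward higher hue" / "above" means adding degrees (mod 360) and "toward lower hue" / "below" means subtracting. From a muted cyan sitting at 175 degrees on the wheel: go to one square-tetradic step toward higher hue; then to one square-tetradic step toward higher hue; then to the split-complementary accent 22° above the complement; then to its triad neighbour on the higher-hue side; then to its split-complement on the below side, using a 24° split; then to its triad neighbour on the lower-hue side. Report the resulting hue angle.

353°

+90° (square ↑): 175 + 90 = 265°
+90° (square ↑): 265 + 90 = 355°
+202° (split-comp 22° ↑): 355 + 202 = 557 → 557 − 360 = 197°
+120° (triadic ↑): 197 + 120 = 317°
+156° (split-comp 24° ↓): 317 + 156 = 473 → 473 − 360 = 113°
−120° (triadic ↓): 113 − 120 = -7 → -7 + 360 = 353°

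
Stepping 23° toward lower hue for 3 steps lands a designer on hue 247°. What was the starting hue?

316°

3 steps of 23° (toward lower hue) give a net shift of −69°.
Start = end − shift: 247 + 69 = 316°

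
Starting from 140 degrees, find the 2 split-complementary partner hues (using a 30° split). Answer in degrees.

290° and 350°

Split-complementary hues sit 30° either side of the complement.
Complement of 140 degrees: 140 + 180 = 320°
320 − 30 = 290°
320 + 30 = 350°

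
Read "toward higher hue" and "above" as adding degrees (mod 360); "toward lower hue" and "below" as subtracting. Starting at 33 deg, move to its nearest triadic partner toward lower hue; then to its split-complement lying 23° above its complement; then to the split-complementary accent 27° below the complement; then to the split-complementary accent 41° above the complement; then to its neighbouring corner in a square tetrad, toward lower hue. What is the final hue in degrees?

40°

33 − 120 = -87 → -87 + 360 = 273°   (triadic ↓)
273 + 203 = 476 → 476 − 360 = 116°   (split-comp 23° ↑)
116 + 153 = 269°   (split-comp 27° ↓)
269 + 221 = 490 → 490 − 360 = 130°   (split-comp 41° ↑)
130 − 90 = 40°   (square ↓)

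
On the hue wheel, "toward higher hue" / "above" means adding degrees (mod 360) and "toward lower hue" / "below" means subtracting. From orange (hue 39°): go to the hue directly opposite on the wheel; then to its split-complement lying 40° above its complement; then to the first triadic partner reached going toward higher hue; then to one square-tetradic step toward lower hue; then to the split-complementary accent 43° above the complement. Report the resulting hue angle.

332°

complement +180°: 39 + 180 = 219°
split-comp 40° ↑ +220°: 219 + 220 = 439 → 439 − 360 = 79°
triadic ↑ +120°: 79 + 120 = 199°
square ↓ −90°: 199 − 90 = 109°
split-comp 43° ↑ +223°: 109 + 223 = 332°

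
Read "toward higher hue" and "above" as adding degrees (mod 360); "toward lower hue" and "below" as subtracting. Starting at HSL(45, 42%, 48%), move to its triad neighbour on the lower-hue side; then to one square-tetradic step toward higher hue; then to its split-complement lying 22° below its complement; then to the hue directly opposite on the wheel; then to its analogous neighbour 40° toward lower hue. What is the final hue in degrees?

313°

triadic ↓ −120°: 45 − 120 = -75 → -75 + 360 = 285°
square ↑ +90°: 285 + 90 = 375 → 375 − 360 = 15°
split-comp 22° ↓ +158°: 15 + 158 = 173°
complement +180°: 173 + 180 = 353°
analog 40° ↓ −40°: 353 − 40 = 313°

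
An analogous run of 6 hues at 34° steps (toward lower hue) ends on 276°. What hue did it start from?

86°

5 steps of 34° (toward lower hue) give a net shift of −170°.
Start = end − shift: 276 + 170 = 446 → 446 − 360 = 86°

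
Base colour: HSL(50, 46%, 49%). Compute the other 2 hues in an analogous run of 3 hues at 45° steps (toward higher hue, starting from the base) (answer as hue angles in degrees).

Analogous hues sit every 45° along the wheel.
50 + 45 = 95°
50 + 90 = 140°

95° and 140°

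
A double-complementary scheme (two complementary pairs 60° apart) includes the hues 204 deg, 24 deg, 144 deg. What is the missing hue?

A rectangular tetradic uses two complementary pairs 60° apart: offsets 0°, 60°, 180°, 240°.
Among {24°, 144°, 204°}, 204° and 24° are a 180° pair.
The remaining hue 144° needs its own complement: 144 + 180 = 324°

324°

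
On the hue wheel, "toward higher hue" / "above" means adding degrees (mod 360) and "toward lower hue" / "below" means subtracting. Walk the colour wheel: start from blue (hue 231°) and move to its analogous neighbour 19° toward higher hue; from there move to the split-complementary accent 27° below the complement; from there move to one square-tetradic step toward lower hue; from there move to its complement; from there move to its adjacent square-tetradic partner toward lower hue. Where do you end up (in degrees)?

analog 19° ↑ +19°: 231 + 19 = 250°
split-comp 27° ↓ +153°: 250 + 153 = 403 → 403 − 360 = 43°
square ↓ −90°: 43 − 90 = -47 → -47 + 360 = 313°
complement +180°: 313 + 180 = 493 → 493 − 360 = 133°
square ↓ −90°: 133 − 90 = 43°

43°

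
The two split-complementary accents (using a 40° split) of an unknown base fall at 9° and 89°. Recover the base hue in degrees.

The accents sit 40° either side of the complement, so the complement is their short-arc midpoint on the wheel.
Short-arc midpoint of 9° and 89°: 49°.
Base is 180° from the complement: 49 − 180 = -131 → -131 + 360 = 229°

229°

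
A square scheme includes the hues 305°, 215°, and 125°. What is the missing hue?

35°

A square tetradic scheme places four hues every 90°.
The full set through 125° is {35°, 125°, 215°, 305°}.
Given {125°, 215°, 305°}, the missing hue is 35°.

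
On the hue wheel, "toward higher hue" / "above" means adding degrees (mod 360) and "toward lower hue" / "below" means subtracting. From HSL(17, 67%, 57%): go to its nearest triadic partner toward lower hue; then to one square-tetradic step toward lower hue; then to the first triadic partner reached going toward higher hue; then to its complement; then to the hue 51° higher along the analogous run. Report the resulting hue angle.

triadic ↓ −120°: 17 − 120 = -103 → -103 + 360 = 257°
square ↓ −90°: 257 − 90 = 167°
triadic ↑ +120°: 167 + 120 = 287°
complement +180°: 287 + 180 = 467 → 467 − 360 = 107°
analog 51° ↑ +51°: 107 + 51 = 158°

158°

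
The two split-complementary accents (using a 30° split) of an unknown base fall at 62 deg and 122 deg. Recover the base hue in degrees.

272°

The accents sit 30° either side of the complement, so the complement is their short-arc midpoint on the wheel.
Short-arc midpoint of 62° and 122°: 92°.
Base is 180° from the complement: 92 − 180 = -88 → -88 + 360 = 272°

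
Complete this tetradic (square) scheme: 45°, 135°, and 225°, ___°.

A square tetradic scheme places four hues every 90°.
The full set through 45° is {45°, 135°, 225°, 315°}.
Given {45°, 135°, 225°}, the missing hue is 315°.

315°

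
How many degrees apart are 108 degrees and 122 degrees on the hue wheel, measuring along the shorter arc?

14°

|108 − 122| = 14.
14 ≤ 180, so the shorter arc is 14°.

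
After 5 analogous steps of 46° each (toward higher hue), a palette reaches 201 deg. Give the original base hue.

331°

5 steps of 46° (toward higher hue) give a net shift of +230°.
Start = end − shift: 201 − 230 = -29 → -29 + 360 = 331°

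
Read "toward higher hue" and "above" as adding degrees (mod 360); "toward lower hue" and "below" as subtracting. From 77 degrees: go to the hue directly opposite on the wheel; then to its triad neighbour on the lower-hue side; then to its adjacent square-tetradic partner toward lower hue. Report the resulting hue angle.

+180° (complement): 77 + 180 = 257°
−120° (triadic ↓): 257 − 120 = 137°
−90° (square ↓): 137 − 90 = 47°

47°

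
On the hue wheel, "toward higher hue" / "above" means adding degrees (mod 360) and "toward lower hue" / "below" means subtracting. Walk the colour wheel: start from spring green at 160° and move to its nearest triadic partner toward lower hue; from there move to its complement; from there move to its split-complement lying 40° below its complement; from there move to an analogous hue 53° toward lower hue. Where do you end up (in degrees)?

307°

triadic ↓ −120°: 160 − 120 = 40°
complement +180°: 40 + 180 = 220°
split-comp 40° ↓ +140°: 220 + 140 = 360 → 360 − 360 = 0°
analog 53° ↓ −53°: 0 − 53 = -53 → -53 + 360 = 307°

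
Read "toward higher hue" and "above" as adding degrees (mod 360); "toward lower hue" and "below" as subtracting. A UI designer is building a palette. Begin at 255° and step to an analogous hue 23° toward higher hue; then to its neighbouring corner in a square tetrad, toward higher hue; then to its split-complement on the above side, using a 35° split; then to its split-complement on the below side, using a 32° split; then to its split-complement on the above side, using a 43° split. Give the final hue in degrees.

234°

+23° (analog 23° ↑): 255 + 23 = 278°
+90° (square ↑): 278 + 90 = 368 → 368 − 360 = 8°
+215° (split-comp 35° ↑): 8 + 215 = 223°
+148° (split-comp 32° ↓): 223 + 148 = 371 → 371 − 360 = 11°
+223° (split-comp 43° ↑): 11 + 223 = 234°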